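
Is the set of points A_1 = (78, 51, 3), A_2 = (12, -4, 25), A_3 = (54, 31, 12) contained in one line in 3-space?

No

A_1A_2 = (-66, -55, 22), A_1A_3 = (-24, -20, 9).
A_1A_2 × A_1A_3 = (-55, 66, 0).
The cross product is nonzero, so the points do not lie on one line.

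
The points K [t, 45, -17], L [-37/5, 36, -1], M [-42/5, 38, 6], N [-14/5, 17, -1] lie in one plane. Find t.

Coplanarity ⇔ det[KL; KM; KN] = 0.
Expanding, this is linear in t: (-133)t + (-5586/5) = 0.
So t = -42/5.

-42/5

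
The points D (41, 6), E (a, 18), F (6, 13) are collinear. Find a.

Collinearity: (E − D) must be parallel to (F − D) = (-35, 7).
Cross-multiplying the components: (a − 41)·(7) = (12)·(-35).
Solving gives a = -19.

-19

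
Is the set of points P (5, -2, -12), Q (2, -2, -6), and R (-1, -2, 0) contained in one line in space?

Yes

PQ = (-3, 0, 6), PR = (-6, 0, 12).
Each component of PR is 2 times the corresponding component of PQ, so PR = 2·PQ and the points are collinear.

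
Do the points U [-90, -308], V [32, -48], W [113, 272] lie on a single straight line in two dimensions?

No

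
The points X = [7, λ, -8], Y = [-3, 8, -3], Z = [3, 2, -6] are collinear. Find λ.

-2

Collinearity requires XY × XZ = 0; each component is linear in λ.
The x-component gives (3)λ + (6) = 0, so λ = -2.
The remaining components then also vanish.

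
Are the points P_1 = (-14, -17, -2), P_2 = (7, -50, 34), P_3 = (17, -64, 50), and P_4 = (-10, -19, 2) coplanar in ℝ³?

Yes

A normal to the plane through P_1, P_2, P_3 is n = P_1P_2 × P_1P_3 = (-24, 24, 36).
The plane has equation n·P = -144. For P_4: n·P_4 = -144.
Equal, so P_4 lies in the plane and all four are coplanar.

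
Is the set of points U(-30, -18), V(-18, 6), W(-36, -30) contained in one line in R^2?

UV = (12, 24), UW = (-6, -12).
det[UV; UW] = (12)(-12) − (24)(-6) = 0.
The determinant is zero, so the points are collinear.

Yes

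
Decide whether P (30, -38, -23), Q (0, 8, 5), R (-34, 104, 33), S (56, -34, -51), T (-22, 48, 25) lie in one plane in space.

Yes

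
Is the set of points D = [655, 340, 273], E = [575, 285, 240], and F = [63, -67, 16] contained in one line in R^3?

No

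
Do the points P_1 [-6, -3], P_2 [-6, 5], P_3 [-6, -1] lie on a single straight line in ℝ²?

P_1P_2 = (0, 8), P_1P_3 = (0, 2).
Checking proportionality: P_1P_3 = 1/4·P_1P_2, so the vectors are parallel and the points are collinear.

Yes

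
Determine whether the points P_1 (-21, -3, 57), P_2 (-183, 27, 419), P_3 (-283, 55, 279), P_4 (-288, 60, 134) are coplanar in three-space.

Yes

A normal to the plane through P_1, P_2, P_3 is n = P_1P_2 × P_1P_3 = (-14336, -58880, -1536).
The plane has equation n·P = 390144. For P_4: n·P_4 = 390144.
Equal, so P_4 lies in the plane and all four are coplanar.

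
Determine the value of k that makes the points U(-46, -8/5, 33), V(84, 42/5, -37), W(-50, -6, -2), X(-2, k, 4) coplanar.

Normal to plane UVW: n = (-658, 4830, -532); plane equation n·P = 4984.
Requiring n·X = 4984: (4830)k + (-812) = 4984.
So k = 6/5.

6/5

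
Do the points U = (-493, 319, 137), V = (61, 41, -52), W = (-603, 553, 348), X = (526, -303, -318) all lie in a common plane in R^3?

With U as base: UV = (554, -278, -189), UW = (-110, 234, 211), UX = (1019, -622, -455).
UW × UX = (24772, 164959, -170026).
UV · (UW × UX) = 0.
The scalar triple product vanishes, so the four points are coplanar.

Yes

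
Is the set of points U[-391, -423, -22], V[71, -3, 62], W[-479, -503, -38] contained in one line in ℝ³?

Yes

UV = (462, 420, 84), UW = (-88, -80, -16).
UV × UW = (0, 0, 0).
The cross product vanishes, so the three points are collinear.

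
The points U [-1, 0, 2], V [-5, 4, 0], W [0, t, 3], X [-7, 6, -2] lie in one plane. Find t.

Normal to plane UVX: n = (-4, -4, 0); plane equation n·P = 4.
Requiring n·W = 4: (-4)t + (0) = 4.
So t = -1.

-1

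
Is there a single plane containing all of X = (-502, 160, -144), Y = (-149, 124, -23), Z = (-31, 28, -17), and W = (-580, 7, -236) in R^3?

No

The four points are coplanar iff the 3×3 determinant with rows XY, XZ, XW is zero.
Rows: (353, -36, 121), (471, -132, 127), (-78, -153, -92).
Expanding along the first row: (353)(31575) − (-36)(-33426) + (121)(-82359) = -22800.
Nonzero ⇒ not coplanar.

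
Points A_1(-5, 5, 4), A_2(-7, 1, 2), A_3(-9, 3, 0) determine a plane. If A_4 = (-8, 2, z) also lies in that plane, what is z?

The plane through A_1, A_2, A_3 has equation 12x − 12z = -108.
Substituting A_4: (-12)z + (-96) = -108, so z = 1.

1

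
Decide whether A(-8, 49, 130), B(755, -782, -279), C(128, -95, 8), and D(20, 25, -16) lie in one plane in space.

No

A normal to the plane through A, B, C is n = AB × AC = (42486, 37462, 3144).
The plane has equation n·P = 1904470. For D: n·D = 1735966.
1735966 ≠ 1904470, so D is off the plane.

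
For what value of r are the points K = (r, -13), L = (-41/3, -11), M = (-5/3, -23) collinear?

-35/3

The three points are collinear iff det[KL; KM] = 0.
This determinant is linear in r: (12)r + (140) = 0, so r = -35/3.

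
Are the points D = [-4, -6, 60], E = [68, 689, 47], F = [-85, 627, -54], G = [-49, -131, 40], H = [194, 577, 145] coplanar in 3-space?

The plane through D, E, F has normal n = DE × DF = (-71001, 9261, 101871) and equation n·P = 6340698.
Checking the remaining points: n·G = 6340698, n·H = 6340698.
All equal 6340698, so all 5 points lie in one plane.

Yes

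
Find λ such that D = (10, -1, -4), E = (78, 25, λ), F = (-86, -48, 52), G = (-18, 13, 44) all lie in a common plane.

-52

Coplanarity ⇔ det[DE; DF; DG] = 0.
Expanding, this is linear in λ: (-2660)λ + (-138320) = 0.
So λ = -52.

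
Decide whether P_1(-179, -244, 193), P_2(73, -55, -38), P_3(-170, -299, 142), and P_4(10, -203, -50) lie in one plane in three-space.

Yes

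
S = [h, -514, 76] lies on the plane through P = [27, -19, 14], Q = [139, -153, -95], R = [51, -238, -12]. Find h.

-45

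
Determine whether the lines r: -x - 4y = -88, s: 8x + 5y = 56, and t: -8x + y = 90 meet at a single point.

Lines aᵢx + bᵢy = cᵢ with pairwise distinct directions are concurrent exactly when det[aᵢ bᵢ cᵢ] = 0.
Here the determinant is 54.
Nonzero, so no common point exists.

No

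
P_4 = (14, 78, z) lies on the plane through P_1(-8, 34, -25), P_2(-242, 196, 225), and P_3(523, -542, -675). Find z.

-25

A normal to the plane is n = P_1P_2 × P_1P_3 = (38700, -19350, 48762).
P_4 lies in the plane iff n · P_1P_4 = 0.
This gives (48762)z + (1219050) = 0, so z = -25.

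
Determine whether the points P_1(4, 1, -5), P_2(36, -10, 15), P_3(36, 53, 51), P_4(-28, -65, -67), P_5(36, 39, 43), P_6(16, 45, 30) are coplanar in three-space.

No

The plane through P_1, P_2, P_3 has normal n = P_1P_2 × P_1P_3 = (-1656, -1152, 2016) and equation n·P = -17856.
Checking the remaining points: n·P_4 = -13824, n·P_5 = -17856, n·P_6 = -17856.
Since n·P_4 = -13824 ≠ -17856, P_4 is off the plane and the points are not all coplanar.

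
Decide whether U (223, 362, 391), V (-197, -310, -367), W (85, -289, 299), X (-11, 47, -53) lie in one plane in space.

The four points are coplanar iff the 3×3 determinant with rows UV, UW, UX is zero.
Rows: (-420, -672, -758), (-138, -651, -92), (-234, -315, -444).
Expanding along the first row: (-420)(260064) − (-672)(39744) + (-758)(-108864) = 0.
Zero determinant ⇒ coplanar.

Yes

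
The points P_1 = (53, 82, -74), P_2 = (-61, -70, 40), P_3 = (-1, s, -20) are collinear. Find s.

10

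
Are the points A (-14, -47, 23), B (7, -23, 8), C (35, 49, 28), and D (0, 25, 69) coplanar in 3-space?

Yes

The four points are coplanar iff the 3×3 determinant with rows AB, AC, AD is zero.
Rows: (21, 24, -15), (49, 96, 5), (14, 72, 46).
Expanding along the first row: (21)(4056) − (24)(2184) + (-15)(2184) = 0.
Zero determinant ⇒ coplanar.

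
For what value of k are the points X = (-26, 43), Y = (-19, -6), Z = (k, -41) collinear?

-14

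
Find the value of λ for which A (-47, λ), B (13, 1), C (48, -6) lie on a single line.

The three points are collinear iff det[AB; AC] = 0.
This determinant is linear in λ: (35)λ + (-455) = 0, so λ = 13.

13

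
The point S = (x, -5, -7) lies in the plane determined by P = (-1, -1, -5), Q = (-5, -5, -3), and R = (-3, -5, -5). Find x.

-1

The plane through P, Q, R has equation 8x − 4y + 8z = -44.
Substituting S: (8)x + (-36) = -44, so x = -1.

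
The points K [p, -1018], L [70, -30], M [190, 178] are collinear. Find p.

-500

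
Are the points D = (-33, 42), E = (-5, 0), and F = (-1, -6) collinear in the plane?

Yes

DE = (28, -42), DF = (32, -48).
Twice the signed area of △DEF is (28)(-48) − (-42)(32) = 0.
The triangle is degenerate (zero area), so the points are collinear.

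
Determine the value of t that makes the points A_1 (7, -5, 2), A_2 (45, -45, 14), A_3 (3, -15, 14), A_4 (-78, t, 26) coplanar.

The points are coplanar iff A_1A_2 · (A_1A_3 × A_1A_4) = 0.
Expanding, this is linear in t: (-504)t + (15120) = 0.
So t = 30.

30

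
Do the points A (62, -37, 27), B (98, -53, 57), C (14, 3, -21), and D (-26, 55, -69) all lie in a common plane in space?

A normal to the plane through A, B, C is n = AB × AC = (-432, 288, 672).
The plane has equation n·P = -19296. For D: n·D = -19296.
Equal, so D lies in the plane and all four are coplanar.

Yes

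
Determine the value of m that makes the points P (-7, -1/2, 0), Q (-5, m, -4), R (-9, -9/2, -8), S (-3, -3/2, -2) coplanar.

Normal to plane PRS: n = (0, -36, 18); plane equation n·X = 18.
Requiring n·Q = 18: (-36)m + (-72) = 18.
So m = -5/2.

-5/2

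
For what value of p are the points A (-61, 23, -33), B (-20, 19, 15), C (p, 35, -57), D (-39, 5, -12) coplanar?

-84

Normal to plane ABD: n = (780, 195, -650); plane equation n·P = -21645.
Requiring n·C = -21645: (780)p + (43875) = -21645.
So p = -84.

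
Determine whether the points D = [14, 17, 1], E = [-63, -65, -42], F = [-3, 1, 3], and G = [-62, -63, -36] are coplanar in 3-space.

No

A normal to the plane through D, E, F is n = DE × DF = (-852, 885, -162).
The plane has equation n·P = 2955. For G: n·G = 2901.
2901 ≠ 2955, so G is off the plane.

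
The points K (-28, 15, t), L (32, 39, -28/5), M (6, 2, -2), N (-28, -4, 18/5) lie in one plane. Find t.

The points are coplanar iff KL · (KM × KN) = 0.
Expanding, this is linear in t: (1102)t + (-4408) = 0.
So t = 4.

4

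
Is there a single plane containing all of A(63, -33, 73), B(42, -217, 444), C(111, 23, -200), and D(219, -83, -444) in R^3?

No

The four points are coplanar iff the 3×3 determinant with rows AB, AC, AD is zero.
Rows: (-21, -184, 371), (48, 56, -273), (156, -50, -517).
Expanding along the first row: (-21)(-42602) − (-184)(17772) + (371)(-11136) = 33234.
Nonzero ⇒ not coplanar.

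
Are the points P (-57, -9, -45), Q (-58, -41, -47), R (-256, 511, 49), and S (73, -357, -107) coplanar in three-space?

With P as base: PQ = (-1, -32, -2), PR = (-199, 520, 94), PS = (130, -348, -62).
PR × PS = (472, -118, 1652).
PQ · (PR × PS) = 0.
The scalar triple product vanishes, so the four points are coplanar.

Yes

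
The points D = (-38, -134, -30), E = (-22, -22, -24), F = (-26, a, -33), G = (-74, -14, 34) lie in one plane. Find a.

-86

Normal to plane DEG: n = (6448, -1240, 5952); plane equation n·P = -257424.
Requiring n·F = -257424: (-1240)a + (-364064) = -257424.
So a = -86.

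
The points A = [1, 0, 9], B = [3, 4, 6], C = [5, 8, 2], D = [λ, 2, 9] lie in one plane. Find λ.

Normal to plane ABC: n = (-4, 2, 0); plane equation n·P = -4.
Requiring n·D = -4: (-4)λ + (4) = -4.
So λ = 2.

2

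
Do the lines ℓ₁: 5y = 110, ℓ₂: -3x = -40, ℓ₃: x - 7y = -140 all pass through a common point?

No

Intersecting ℓ₁ and ℓ₂: solving the 2×2 system gives (x, y) = (40/3, 22).
Substitute into ℓ₃: (1)(40/3) + (-7)(22) = -422/3.
But ℓ₃ requires -140 ≠ -422/3, so the three lines have no common point.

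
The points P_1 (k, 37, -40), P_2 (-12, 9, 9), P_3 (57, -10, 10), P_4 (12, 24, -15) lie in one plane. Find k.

Coplanarity ⇔ det[P_1P_2; P_1P_3; P_1P_4] = 0.
Expanding, this is linear in k: (-441)k + (20727) = 0.
So k = 47.

47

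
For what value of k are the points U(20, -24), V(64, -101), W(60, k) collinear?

Collinearity: (W − U) must be parallel to (V − U) = (44, -77).
Cross-multiplying the components: (k − (-24))·(44) = (40)·(-77).
Solving gives k = -94.

-94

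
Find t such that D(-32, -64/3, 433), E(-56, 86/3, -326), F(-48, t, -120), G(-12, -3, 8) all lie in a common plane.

Coplanarity ⇔ det[DE; DF; DG] = 0.
Expanding, this is linear in t: (25380)t + (-372240) = 0.
So t = 44/3.

44/3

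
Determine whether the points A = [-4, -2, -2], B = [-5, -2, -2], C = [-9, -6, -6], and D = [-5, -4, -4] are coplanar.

Yes

A normal to the plane through A, B, C is n = AB × AC = (0, -4, 4).
The plane has equation n·P = 0. For D: n·D = 0.
Equal, so D lies in the plane and all four are coplanar.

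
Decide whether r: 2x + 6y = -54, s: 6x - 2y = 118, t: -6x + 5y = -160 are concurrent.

Yes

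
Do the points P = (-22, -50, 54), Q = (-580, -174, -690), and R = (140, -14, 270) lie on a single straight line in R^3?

PQ = (-558, -124, -744), PR = (162, 36, 216).
PQ × PR = (0, 0, 0).
The cross product vanishes, so the three points are collinear.

Yes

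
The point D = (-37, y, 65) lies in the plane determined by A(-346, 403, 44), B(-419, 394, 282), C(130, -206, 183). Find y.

35

A normal to the plane is n = AB × AC = (143691, 123435, 48741).
D lies in the plane iff n · AD = 0.
This gives (123435)y + (-4320225) = 0, so y = 35.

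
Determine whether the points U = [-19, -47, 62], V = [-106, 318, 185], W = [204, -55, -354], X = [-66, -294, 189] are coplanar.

No

A normal to the plane through U, V, W is n = UV × UW = (-150856, -8763, -80699).
The plane has equation n·P = -1725213. For X: n·X = -2719293.
-2719293 ≠ -1725213, so X is off the plane.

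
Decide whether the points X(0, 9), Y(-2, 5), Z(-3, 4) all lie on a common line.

XY = (-2, -4), XZ = (-3, -5).
det[XY; XZ] = (-2)(-5) − (-4)(-3) = -2.
The determinant is nonzero, so they are not collinear.

No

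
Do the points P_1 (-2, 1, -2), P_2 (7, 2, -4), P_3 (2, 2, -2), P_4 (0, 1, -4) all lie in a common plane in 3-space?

With P_1 as base: P_1P_2 = (9, 1, -2), P_1P_3 = (4, 1, 0), P_1P_4 = (2, 0, -2).
P_1P_3 × P_1P_4 = (-2, 8, -2).
P_1P_2 · (P_1P_3 × P_1P_4) = -6.
Since -6 ≠ 0, the four points are not coplanar.

No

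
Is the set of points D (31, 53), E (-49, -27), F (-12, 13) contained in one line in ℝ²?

DE = (-80, -80), DF = (-43, -40).
det[DE; DF] = (-80)(-40) − (-80)(-43) = -240.
The determinant is nonzero, so they are not collinear.

No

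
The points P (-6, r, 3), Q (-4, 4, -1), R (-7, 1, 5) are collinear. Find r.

2

Direction QR = (-3, -3, 6). From the x-coordinate of P, the parameter along the line is τ = (-6 − (-4))/(-3) = 2/3.
Then r = 4 + 2/3·(-3) = 2.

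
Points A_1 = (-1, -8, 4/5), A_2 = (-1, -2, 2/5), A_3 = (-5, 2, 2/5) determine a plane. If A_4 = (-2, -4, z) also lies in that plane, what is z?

3/5

Coplanarity requires A_1A_2 · (A_1A_3 × A_1A_4) = 0.
A_1A_2 = (0, 6, -2/5), A_1A_3 = (-4, 10, -2/5); the triple product is linear in z with coefficient 24 and constant term -72/5.
Setting it to zero: z = 3/5.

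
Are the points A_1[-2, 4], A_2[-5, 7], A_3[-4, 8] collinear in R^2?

No

A_1A_2 = (-3, 3), A_1A_3 = (-2, 4).
det[A_1A_2; A_1A_3] = (-3)(4) − (3)(-2) = -6.
The determinant is nonzero, so they are not collinear.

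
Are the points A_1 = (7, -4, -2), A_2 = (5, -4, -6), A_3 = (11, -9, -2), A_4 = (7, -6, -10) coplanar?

With A_1 as base: A_1A_2 = (-2, 0, -4), A_1A_3 = (4, -5, 0), A_1A_4 = (0, -2, -8).
A_1A_3 × A_1A_4 = (40, 32, -8).
A_1A_2 · (A_1A_3 × A_1A_4) = -48.
Since -48 ≠ 0, the four points are not coplanar.

No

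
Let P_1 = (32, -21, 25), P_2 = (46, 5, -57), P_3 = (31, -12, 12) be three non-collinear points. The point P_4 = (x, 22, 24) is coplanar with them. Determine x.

A normal to the plane is n = P_1P_2 × P_1P_3 = (400, 264, 152).
P_4 lies in the plane iff n · P_1P_4 = 0.
This gives (400)x + (-1600) = 0, so x = 4.

4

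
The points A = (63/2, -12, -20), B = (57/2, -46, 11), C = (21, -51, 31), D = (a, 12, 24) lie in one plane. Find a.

Coplanarity ⇔ det[AB; AC; AD] = 0.
Expanding, this is linear in a: (-525)a + (3675/2) = 0.
So a = 7/2.

7/2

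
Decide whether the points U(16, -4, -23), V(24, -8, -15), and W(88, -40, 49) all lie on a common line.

Yes

UV = (8, -4, 8), UW = (72, -36, 72).
UV × UW = (0, 0, 0).
The cross product vanishes, so the three points are collinear.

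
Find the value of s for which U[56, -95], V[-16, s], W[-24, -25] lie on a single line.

The three points are collinear iff det[UV; UW] = 0.
This determinant is linear in s: (80)s + (2560) = 0, so s = -32.

-32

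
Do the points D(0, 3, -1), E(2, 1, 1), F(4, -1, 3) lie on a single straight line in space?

DE = (2, -2, 2), DF = (4, -4, 4).
DE × DF = (0, 0, 0).
The cross product vanishes, so the three points are collinear.

Yes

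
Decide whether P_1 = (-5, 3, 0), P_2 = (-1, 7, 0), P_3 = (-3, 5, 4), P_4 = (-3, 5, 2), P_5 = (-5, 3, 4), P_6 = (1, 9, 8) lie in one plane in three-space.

The plane through P_1, P_2, P_3 has normal n = P_1P_2 × P_1P_3 = (16, -16, 0) and equation n·P = -128.
Checking the remaining points: n·P_4 = -128, n·P_5 = -128, n·P_6 = -128.
All equal -128, so all 6 points lie in one plane.

Yes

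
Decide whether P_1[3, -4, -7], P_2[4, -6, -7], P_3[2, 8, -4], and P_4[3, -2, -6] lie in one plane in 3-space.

With P_1 as base: P_1P_2 = (1, -2, 0), P_1P_3 = (-1, 12, 3), P_1P_4 = (0, 2, 1).
P_1P_3 × P_1P_4 = (6, 1, -2).
P_1P_2 · (P_1P_3 × P_1P_4) = 4.
Since 4 ≠ 0, the four points are not coplanar.

No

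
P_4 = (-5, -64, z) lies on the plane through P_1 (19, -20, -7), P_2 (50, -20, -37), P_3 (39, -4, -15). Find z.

A normal to the plane is n = P_1P_2 × P_1P_3 = (480, -352, 496).
P_4 lies in the plane iff n · P_1P_4 = 0.
This gives (496)z + (7440) = 0, so z = -15.

-15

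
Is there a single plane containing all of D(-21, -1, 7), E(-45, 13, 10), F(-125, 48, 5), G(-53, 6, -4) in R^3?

Yes

A normal to the plane through D, E, F is n = DE × DF = (-175, -360, 280).
The plane has equation n·P = 5995. For G: n·G = 5995.
Equal, so G lies in the plane and all four are coplanar.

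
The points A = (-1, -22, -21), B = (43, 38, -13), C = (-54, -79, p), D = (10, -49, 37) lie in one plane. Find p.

-51

Normal to plane ABD: n = (3696, -2464, -1848); plane equation n·P = 89320.
Requiring n·C = 89320: (-1848)p + (-4928) = 89320.
So p = -51.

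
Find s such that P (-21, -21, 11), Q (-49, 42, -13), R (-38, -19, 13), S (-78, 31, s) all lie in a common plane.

Normal to plane PQR: n = (174, 464, 1015); plane equation n·X = -2233.
Requiring n·S = -2233: (1015)s + (812) = -2233.
So s = -3.

-3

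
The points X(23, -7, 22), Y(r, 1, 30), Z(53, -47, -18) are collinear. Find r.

Direction XZ = (30, -40, -40). From the y-coordinate of Y, the parameter along the line is τ = (1 − (-7))/(-40) = -1/5.
Then r = 23 + (-1/5)·(30) = 17.

17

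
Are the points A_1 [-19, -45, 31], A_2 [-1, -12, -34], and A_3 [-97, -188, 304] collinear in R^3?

No

A_1A_2 = (18, 33, -65), A_1A_3 = (-78, -143, 273).
Comparing components 2 and 3: (33)(273) − (-65)(-143) = -286 ≠ 0, so A_1A_2 and A_1A_3 are not parallel and the points are not collinear.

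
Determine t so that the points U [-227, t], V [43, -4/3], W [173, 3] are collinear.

The three points are collinear iff det[UV; UW] = 0.
This determinant is linear in t: (130)t + (4030/3) = 0, so t = -31/3.

-31/3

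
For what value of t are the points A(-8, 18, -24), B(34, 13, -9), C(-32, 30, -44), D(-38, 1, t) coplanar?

Normal to plane ABC: n = (-80, 480, 384); plane equation n·P = 64.
Requiring n·D = 64: (384)t + (3520) = 64.
So t = -9.

-9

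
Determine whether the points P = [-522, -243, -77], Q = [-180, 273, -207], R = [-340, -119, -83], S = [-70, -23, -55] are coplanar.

The four points are coplanar iff the 3×3 determinant with rows PQ, PR, PS is zero.
Rows: (342, 516, -130), (182, 124, -6), (452, 220, 22).
Expanding along the first row: (342)(4048) − (516)(6716) + (-130)(-16008) = 0.
Zero determinant ⇒ coplanar.

Yes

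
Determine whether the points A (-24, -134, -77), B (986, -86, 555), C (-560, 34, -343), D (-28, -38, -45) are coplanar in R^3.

Yes

With A as base: AB = (1010, 48, 632), AC = (-536, 168, -266), AD = (-4, 96, 32).
AC × AD = (30912, 18216, -50784).
AB · (AC × AD) = 0.
The scalar triple product vanishes, so the four points are coplanar.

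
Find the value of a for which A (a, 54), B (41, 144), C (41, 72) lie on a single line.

The three points are collinear iff det[AB; AC] = 0.
This determinant is linear in a: (72)a + (-2952) = 0, so a = 41.

41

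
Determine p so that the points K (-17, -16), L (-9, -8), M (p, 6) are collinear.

5

The three points are collinear iff det[KL; KM] = 0.
This determinant is linear in p: (-8)p + (40) = 0, so p = 5.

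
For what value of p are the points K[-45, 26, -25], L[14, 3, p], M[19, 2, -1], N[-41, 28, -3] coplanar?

-8

The points are coplanar iff KL · (KM × KN) = 0.
Expanding, this is linear in p: (224)p + (1792) = 0.
So p = -8.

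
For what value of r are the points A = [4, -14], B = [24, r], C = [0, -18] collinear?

6

The three points are collinear iff det[AB; AC] = 0.
This determinant is linear in r: (4)r + (-24) = 0, so r = 6.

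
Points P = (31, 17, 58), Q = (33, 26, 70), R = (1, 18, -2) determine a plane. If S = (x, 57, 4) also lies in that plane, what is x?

-13

The plane through P, Q, R has equation −552x − 240y + 272z = -5416.
Substituting S: (-552)x + (-12592) = -5416, so x = -13.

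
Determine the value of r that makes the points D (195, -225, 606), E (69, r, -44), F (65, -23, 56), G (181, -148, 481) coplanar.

69

Coplanarity ⇔ det[DE; DF; DG] = 0.
Expanding, this is linear in r: (-8550)r + (589950) = 0.
So r = 69.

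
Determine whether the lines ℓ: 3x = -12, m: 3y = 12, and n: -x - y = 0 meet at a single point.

Yes

Lines aᵢx + bᵢy = cᵢ with pairwise distinct directions are concurrent exactly when det[aᵢ bᵢ cᵢ] = 0.
Here the determinant is 0.
It vanishes, so the lines are concurrent at (-4, 4).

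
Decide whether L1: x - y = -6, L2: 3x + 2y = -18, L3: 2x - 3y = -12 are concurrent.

The three lines meet at one point iff the augmented coefficient matrix [aᵢ bᵢ cᵢ] has rank < 3, i.e. its determinant vanishes.
Here the determinant is 0.
It vanishes, so the lines are concurrent at (-6, 0).

Yes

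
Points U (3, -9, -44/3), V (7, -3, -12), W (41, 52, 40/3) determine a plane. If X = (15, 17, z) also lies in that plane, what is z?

-4/3

The plane through U, V, W has equation (16/3)x − (32/3)y + 16z = -368/3.
Substituting X: (16)z + (-304/3) = -368/3, so z = -4/3.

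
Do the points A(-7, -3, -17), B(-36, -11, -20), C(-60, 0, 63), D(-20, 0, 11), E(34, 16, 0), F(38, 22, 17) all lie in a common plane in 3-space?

No

The plane through A, B, C has normal n = AB × AC = (-631, 2479, -511) and equation n·P = 5667.
Checking the remaining points: n·D = 6999, n·E = 18210, n·F = 21873.
Since n·D = 6999 ≠ 5667, D is off the plane and the points are not all coplanar.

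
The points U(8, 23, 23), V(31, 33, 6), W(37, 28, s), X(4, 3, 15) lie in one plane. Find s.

The points are coplanar iff UV · (UW × UX) = 0.
Expanding, this is linear in s: (420)s + (1260) = 0.
So s = -3.

-3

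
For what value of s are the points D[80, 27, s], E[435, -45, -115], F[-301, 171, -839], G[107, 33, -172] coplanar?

4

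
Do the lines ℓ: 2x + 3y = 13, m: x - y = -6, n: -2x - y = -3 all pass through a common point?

Yes

Intersecting ℓ and m: solving the 2×2 system gives (x, y) = (-1, 5).
Substitute into n: (-2)(-1) + (-1)(5) = -3.
This equals -3, so (-1, 5) lies on all three lines and they are concurrent.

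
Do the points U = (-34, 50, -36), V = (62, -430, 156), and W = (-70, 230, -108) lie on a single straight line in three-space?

Yes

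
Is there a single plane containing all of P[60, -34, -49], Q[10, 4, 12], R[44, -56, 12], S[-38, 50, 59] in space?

Yes

With P as base: PQ = (-50, 38, 61), PR = (-16, -22, 61), PS = (-98, 84, 108).
PR × PS = (-7500, -4250, -3500).
PQ · (PR × PS) = 0.
The scalar triple product vanishes, so the four points are coplanar.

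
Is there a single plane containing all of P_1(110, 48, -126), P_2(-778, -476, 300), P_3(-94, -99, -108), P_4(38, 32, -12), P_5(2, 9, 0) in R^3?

Yes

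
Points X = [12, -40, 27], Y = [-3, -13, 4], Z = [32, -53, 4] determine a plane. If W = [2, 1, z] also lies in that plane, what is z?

The plane through X, Y, Z has equation −920x − 805y − 345z = 11845.
Substituting W: (-345)z + (-2645) = 11845, so z = -42.

-42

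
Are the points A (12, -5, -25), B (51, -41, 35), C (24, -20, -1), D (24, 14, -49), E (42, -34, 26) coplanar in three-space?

No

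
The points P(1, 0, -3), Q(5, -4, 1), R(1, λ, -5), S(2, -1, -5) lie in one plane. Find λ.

Coplanarity ⇔ det[PQ; PR; PS] = 0.
Expanding, this is linear in λ: (-12)λ + (0) = 0.
So λ = 0.

0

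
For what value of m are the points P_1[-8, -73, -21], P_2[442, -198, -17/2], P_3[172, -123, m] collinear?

-16

Collinearity requires P_1P_2 × P_1P_3 = 0; each component is linear in m.
The x-component gives (-125)m + (-2000) = 0, so m = -16.
The remaining components then also vanish.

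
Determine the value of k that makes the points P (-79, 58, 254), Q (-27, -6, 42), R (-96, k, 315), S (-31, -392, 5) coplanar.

18

The points are coplanar iff PQ · (PR × PS) = 0.
Expanding, this is linear in k: (-2772)k + (49896) = 0.
So k = 18.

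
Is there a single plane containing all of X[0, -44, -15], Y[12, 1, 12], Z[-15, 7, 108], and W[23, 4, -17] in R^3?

No

A normal to the plane through X, Y, Z is n = XY × XZ = (4158, -1881, 1287).
The plane has equation n·P = 63459. For W: n·W = 66231.
66231 ≠ 63459, so W is off the plane.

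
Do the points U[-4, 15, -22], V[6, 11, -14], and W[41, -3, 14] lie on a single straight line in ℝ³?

UV = (10, -4, 8), UW = (45, -18, 36).
UV × UW = (0, 0, 0).
The cross product vanishes, so the three points are collinear.

Yes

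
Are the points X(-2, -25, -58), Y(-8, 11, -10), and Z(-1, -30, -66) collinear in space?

XY = (-6, 36, 48), XZ = (1, -5, -8).
Comparing components 2 and 3: (36)(-8) − (48)(-5) = -48 ≠ 0, so XY and XZ are not parallel and the points are not collinear.

No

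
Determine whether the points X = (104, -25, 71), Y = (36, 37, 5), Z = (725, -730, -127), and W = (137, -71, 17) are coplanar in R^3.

A normal to the plane through X, Y, Z is n = XY × XZ = (-58806, -54450, 9438).
The plane has equation n·P = -4084476. For W: n·W = -4030026.
-4030026 ≠ -4084476, so W is off the plane.

No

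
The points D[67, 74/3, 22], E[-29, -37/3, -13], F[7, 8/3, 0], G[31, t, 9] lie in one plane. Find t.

29/3

Normal to plane DEF: n = (44, -12, -108); plane equation n·P = 276.
Requiring n·G = 276: (-12)t + (392) = 276.
So t = 29/3.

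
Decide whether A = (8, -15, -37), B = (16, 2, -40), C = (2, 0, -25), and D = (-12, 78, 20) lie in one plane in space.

No

A normal to the plane through A, B, C is n = AB × AC = (249, -78, 222).
The plane has equation n·P = -5052. For D: n·D = -4632.
-4632 ≠ -5052, so D is off the plane.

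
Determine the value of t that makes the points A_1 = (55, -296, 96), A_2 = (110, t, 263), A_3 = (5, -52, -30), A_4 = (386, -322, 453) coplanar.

-659

Coplanarity ⇔ det[A_1A_2; A_1A_3; A_1A_4] = 0.
Expanding, this is linear in t: (-23856)t + (-15721104) = 0.
So t = -659.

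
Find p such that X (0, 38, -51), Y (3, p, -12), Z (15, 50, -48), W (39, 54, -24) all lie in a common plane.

The points are coplanar iff XY · (XZ × XW) = 0.
Expanding, this is linear in p: (-288)p + (2880) = 0.
So p = 10.

10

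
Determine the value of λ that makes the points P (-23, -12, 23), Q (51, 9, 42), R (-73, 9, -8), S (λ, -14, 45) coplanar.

29

The points are coplanar iff PQ · (PR × PS) = 0.
Expanding, this is linear in λ: (-1050)λ + (30450) = 0.
So λ = 29.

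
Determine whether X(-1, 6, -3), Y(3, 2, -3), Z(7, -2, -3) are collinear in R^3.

XY = (4, -4, 0), XZ = (8, -8, 0).
XY × XZ = (0, 0, 0).
The cross product vanishes, so the three points are collinear.

Yes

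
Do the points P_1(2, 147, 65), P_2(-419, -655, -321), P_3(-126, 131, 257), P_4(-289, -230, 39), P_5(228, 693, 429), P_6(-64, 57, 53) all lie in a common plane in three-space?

Yes

The plane through P_1, P_2, P_3 has normal n = P_1P_2 × P_1P_3 = (-160160, 130240, -95920) and equation n·P = 12590160.
Checking the remaining points: n·P_4 = 12590160, n·P_5 = 12590160, n·P_6 = 12590160.
All equal 12590160, so all 6 points lie in one plane.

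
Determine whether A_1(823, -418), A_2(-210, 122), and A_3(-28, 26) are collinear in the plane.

A_1A_2 = (-1033, 540), A_1A_3 = (-851, 444).
If collinear, A_1A_3 would be a scalar multiple of A_1A_2. But (-1033)·(444) ≠ (540)·(-851) (difference 888), so they are not parallel; the points are not collinear.

No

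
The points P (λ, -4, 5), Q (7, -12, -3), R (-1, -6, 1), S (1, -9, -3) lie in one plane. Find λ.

Coplanarity ⇔ det[PQ; PR; PS] = 0.
Expanding, this is linear in λ: (12)λ + (12) = 0.
So λ = -1.

-1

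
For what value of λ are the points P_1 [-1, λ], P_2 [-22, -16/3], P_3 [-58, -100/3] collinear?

The three points are collinear iff det[P_1P_2; P_1P_3] = 0.
This determinant is linear in λ: (-36)λ + (396) = 0, so λ = 11.

11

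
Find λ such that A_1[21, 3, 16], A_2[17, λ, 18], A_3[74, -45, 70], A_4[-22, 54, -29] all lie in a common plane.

-55

Normal to plane A_1A_3A_4: n = (-594, 63, 639); plane equation n·P = -2061.
Requiring n·A_2 = -2061: (63)λ + (1404) = -2061.
So λ = -55.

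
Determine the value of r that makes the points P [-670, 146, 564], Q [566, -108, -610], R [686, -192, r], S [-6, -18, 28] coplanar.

-520

Normal to plane PQS: n = (-56392, -117040, -34048); plane equation n·X = 1491728.
Requiring n·R = 1491728: (-34048)r + (-16213232) = 1491728.
So r = -520.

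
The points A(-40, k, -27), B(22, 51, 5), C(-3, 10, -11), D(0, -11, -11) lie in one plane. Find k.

The points are coplanar iff AB · (AC × AD) = 0.
Expanding, this is linear in k: (48)k + (-2544) = 0.
So k = 53.

53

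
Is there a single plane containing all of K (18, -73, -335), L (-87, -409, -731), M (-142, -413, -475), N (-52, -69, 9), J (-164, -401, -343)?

No

The plane through K, L, M has normal n = KL × KM = (-87600, 48660, -18060) and equation n·P = 921120.
Checking the remaining points: n·N = 1035120, n·J = 1048320.
Since n·N = 1035120 ≠ 921120, N is off the plane and the points are not all coplanar.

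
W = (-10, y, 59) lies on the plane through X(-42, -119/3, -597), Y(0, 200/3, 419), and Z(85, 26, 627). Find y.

Coplanarity requires XY · (XZ × XW) = 0.
XY = (42, 319/3, 1016), XZ = (127, 197/3, 1224); the triple product is linear in y with coefficient 77624 and constant term -1940600.
Setting it to zero: y = 25.

25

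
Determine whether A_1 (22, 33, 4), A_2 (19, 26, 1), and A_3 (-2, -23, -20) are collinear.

Yes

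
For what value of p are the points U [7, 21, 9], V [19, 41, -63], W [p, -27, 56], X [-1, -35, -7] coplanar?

-7

Normal to plane UVX: n = (-4352, 768, -512); plane equation n·P = -18944.
Requiring n·W = -18944: (-4352)p + (-49408) = -18944.
So p = -7.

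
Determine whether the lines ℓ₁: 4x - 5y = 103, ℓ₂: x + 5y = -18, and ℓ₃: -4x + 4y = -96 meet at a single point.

Yes

Lines aᵢx + bᵢy = cᵢ with pairwise distinct directions are concurrent exactly when det[aᵢ bᵢ cᵢ] = 0.
Here the determinant is 0.
It vanishes, so the lines are concurrent at (17, -7).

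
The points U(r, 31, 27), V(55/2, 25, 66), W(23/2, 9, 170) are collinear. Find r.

67/2

Direction VW = (-16, -16, 104). From the y-coordinate of U, the parameter along the line is τ = (31 − 25)/(-16) = -3/8.
Then r = 55/2 + (-3/8)·(-16) = 67/2.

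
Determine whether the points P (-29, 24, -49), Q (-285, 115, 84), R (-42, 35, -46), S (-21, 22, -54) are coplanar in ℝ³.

The four points are coplanar iff the 3×3 determinant with rows PQ, PR, PS is zero.
Rows: (-256, 91, 133), (-13, 11, 3), (8, -2, -5).
Expanding along the first row: (-256)(-49) − (91)(41) + (133)(-62) = 567.
Nonzero ⇒ not coplanar.

No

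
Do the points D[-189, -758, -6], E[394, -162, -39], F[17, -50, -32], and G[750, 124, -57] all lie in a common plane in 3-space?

A normal to the plane through D, E, F is n = DE × DF = (7868, 8360, 289988).
The plane has equation n·P = -9563860. For G: n·G = -9591676.
-9591676 ≠ -9563860, so G is off the plane.

No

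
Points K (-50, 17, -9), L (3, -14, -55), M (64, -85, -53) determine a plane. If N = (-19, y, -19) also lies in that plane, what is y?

The plane through K, L, M has equation −3328x − 2912y − 1872z = 133744.
Substituting N: (-2912)y + (98800) = 133744, so y = -12.

-12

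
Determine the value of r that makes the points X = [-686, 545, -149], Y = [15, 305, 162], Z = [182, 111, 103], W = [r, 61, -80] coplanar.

9

Coplanarity ⇔ det[XY; XZ; XW] = 0.
Expanding, this is linear in r: (74494)r + (-670446) = 0.
So r = 9.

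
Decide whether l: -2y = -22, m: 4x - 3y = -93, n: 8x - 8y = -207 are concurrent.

No

Intersecting l and m: solving the 2×2 system gives (x, y) = (-15, 11).
Substitute into n: (8)(-15) + (-8)(11) = -208.
But n requires -207 ≠ -208, so the three lines have no common point.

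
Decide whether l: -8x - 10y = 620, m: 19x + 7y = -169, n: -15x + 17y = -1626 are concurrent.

No

Intersecting l and m: solving the 2×2 system gives (x, y) = (1325/67, -5214/67).
Substitute into n: (-15)(1325/67) + (17)(-5214/67) = -108513/67.
But n requires -1626 ≠ -108513/67, so the three lines have no common point.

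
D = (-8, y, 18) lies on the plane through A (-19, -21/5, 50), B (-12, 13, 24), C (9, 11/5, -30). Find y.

-1/5

Coplanarity requires AB · (AC × AD) = 0.
AB = (7, 86/5, -26), AC = (28, 32/5, -80); the triple product is linear in y with coefficient -168 and constant term -168/5.
Setting it to zero: y = -1/5.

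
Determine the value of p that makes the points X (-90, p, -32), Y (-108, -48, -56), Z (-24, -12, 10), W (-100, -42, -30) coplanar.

The points are coplanar iff XY · (XZ × XW) = 0.
Expanding, this is linear in p: (1656)p + (64584) = 0.
So p = -39.

-39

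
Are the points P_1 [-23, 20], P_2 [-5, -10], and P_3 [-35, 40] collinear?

P_1P_2 = (18, -30), P_1P_3 = (-12, 20).
Checking proportionality: P_1P_3 = -2/3·P_1P_2, so the vectors are parallel and the points are collinear.

Yes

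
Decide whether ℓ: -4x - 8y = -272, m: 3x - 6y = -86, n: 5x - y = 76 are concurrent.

Intersecting ℓ and m: solving the 2×2 system gives (x, y) = (59/3, 145/6).
Substitute into n: (5)(59/3) + (-1)(145/6) = 445/6.
But n requires 76 ≠ 445/6, so the three lines have no common point.

No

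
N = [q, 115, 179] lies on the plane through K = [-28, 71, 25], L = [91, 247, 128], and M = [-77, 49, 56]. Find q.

A normal to the plane is n = KL × KM = (7722, -8736, 6006).
N lies in the plane iff n · KN = 0.
This gives (7722)q + (756756) = 0, so q = -98.

-98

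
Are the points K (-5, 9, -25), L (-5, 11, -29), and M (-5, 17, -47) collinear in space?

No

KL = (0, 2, -4), KM = (0, 8, -22).
Comparing components 2 and 3: (2)(-22) − (-4)(8) = -12 ≠ 0, so KL and KM are not parallel and the points are not collinear.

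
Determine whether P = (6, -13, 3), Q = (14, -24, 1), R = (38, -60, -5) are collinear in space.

PQ = (8, -11, -2), PR = (32, -47, -8).
Comparing components 2 and 3: (-11)(-8) − (-2)(-47) = -6 ≠ 0, so PQ and PR are not parallel and the points are not collinear.

No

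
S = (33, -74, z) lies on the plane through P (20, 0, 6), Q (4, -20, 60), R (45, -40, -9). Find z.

50

Coplanarity requires PQ · (PR × PS) = 0.
PQ = (-16, -20, 54), PR = (25, -40, -15); the triple product is linear in z with coefficient 1140 and constant term -57000.
Setting it to zero: z = 50.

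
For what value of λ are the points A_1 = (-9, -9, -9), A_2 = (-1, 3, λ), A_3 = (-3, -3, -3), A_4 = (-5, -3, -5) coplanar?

The points are coplanar iff A_1A_2 · (A_1A_3 × A_1A_4) = 0.
Expanding, this is linear in λ: (12)λ + (12) = 0.
So λ = -1.

-1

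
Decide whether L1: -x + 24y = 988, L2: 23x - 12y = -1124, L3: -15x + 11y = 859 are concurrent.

No

Intersecting L1 and L2: solving the 2×2 system gives (x, y) = (-28, 40).
Substitute into L3: (-15)(-28) + (11)(40) = 860.
But L3 requires 859 ≠ 860, so the three lines have no common point.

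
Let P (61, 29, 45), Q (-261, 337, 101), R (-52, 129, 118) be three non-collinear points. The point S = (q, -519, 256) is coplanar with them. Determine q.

586

A normal to the plane is n = PQ × PR = (16884, 17178, 2604).
S lies in the plane iff n · PS = 0.
This gives (16884)q + (-9894024) = 0, so q = 586.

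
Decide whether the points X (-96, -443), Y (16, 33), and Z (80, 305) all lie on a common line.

Yes

XY = (112, 476), XZ = (176, 748).
Checking proportionality: XZ = 11/7·XY, so the vectors are parallel and the points are collinear.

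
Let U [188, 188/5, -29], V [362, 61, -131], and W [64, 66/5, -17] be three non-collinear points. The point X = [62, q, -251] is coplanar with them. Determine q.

-17

A normal to the plane is n = UV × UW = (-2208, 10560, -1344).
X lies in the plane iff n · UX = 0.
This gives (10560)q + (179520) = 0, so q = -17.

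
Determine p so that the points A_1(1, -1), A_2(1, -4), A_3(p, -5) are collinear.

1

Collinearity: (A_3 − A_1) must be parallel to (A_2 − A_1) = (0, -3).
Cross-multiplying the components: (p − 1)·(-3) = (-4)·(0).
Solving gives p = 1.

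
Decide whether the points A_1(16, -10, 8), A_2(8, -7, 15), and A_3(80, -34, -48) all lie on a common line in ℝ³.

Yes

A_1A_2 = (-8, 3, 7), A_1A_3 = (64, -24, -56).
A_1A_2 × A_1A_3 = (0, 0, 0).
The cross product vanishes, so the three points are collinear.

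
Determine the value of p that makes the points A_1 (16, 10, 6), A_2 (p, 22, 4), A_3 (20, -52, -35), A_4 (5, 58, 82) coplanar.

Normal to plane A_1A_3A_4: n = (-2744, 147, -490); plane equation n·P = -45374.
Requiring n·A_2 = -45374: (-2744)p + (1274) = -45374.
So p = 17.

17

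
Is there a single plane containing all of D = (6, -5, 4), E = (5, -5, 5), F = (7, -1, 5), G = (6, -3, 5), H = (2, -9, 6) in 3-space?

The plane through D, E, F has normal n = DE × DF = (-4, 2, -4) and equation n·P = -50.
Checking the remaining points: n·G = -50, n·H = -50.
All equal -50, so all 5 points lie in one plane.

Yes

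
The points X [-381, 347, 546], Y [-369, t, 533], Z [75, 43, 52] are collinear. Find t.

339

Collinearity requires XY × XZ = 0; each component is linear in t.
The x-component gives (-494)t + (167466) = 0, so t = 339.
The remaining components then also vanish.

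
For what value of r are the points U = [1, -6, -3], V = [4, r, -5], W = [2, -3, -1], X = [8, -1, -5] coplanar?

Coplanarity ⇔ det[UV; UW; UX] = 0.
Expanding, this is linear in r: (16)r + (80) = 0.
So r = -5.

-5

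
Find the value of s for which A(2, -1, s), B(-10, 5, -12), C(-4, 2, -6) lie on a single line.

0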